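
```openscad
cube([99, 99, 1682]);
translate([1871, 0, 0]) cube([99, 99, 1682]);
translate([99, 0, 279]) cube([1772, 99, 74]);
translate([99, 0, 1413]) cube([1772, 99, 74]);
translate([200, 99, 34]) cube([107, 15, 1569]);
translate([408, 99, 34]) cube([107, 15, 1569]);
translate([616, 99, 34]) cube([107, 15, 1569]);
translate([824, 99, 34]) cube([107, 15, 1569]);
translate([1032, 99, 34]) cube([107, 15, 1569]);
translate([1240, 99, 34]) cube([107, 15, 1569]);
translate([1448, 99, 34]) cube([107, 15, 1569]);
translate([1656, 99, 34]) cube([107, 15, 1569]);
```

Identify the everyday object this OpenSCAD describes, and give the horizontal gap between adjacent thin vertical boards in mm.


A fence section. The picket gap is 101 mm.

Two posts, two rails, 8 pickets — a fence section. Span 1772 mm holds 8 pickets of 107 mm with 9 equal gaps: ⌊(1772 − 8·107) / 9⌋ = 101 mm.


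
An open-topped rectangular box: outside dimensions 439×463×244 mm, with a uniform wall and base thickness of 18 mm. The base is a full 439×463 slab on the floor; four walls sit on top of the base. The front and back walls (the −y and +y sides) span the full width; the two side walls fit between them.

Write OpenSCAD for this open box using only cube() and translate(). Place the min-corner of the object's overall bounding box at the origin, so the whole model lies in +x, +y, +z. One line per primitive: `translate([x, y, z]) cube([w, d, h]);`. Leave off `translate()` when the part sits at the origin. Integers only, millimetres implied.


cube([439, 463, 18]);
translate([0, 0, 18]) cube([439, 18, 226]);
translate([0, 445, 18]) cube([439, 18, 226]);
translate([0, 18, 18]) cube([18, 427, 226]);
translate([421, 18, 18]) cube([18, 427, 226]);


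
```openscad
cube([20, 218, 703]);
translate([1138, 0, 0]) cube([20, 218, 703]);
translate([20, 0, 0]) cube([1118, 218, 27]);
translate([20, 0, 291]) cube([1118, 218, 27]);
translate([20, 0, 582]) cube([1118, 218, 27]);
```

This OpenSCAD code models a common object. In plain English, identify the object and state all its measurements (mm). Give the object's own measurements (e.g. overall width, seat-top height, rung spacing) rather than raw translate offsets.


An open bookshelf. Two side panels, each 20 mm thick, 218 mm deep and 703 mm tall, stand 1158 mm apart (outside-to-outside). Between them sit 3 shelves, each 27 mm thick and 218 mm deep, spanning the full gap between the sides. The bottom shelf rests on the floor (its underside at z = 0) and the clear gap between one shelf's top and the next shelf's underside is 264 mm.


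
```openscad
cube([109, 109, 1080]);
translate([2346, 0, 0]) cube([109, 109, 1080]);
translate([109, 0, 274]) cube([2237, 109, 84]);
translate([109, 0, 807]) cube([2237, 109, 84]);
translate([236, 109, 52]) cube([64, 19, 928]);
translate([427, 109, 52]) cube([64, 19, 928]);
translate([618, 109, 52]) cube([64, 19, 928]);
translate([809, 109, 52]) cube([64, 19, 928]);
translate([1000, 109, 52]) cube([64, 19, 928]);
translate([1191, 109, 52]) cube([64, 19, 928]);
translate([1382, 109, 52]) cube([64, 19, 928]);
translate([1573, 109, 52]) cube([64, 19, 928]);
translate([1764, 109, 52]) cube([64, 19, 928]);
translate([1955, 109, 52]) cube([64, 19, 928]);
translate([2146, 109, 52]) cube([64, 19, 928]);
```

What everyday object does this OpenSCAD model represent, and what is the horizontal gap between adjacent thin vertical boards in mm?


A fence section. The picket gap is 127 mm.

Two posts, two rails, 11 pickets — a fence section. Span 2237 mm holds 11 pickets of 64 mm with 12 equal gaps: ⌊(2237 − 11·64) / 12⌋ = 127 mm.


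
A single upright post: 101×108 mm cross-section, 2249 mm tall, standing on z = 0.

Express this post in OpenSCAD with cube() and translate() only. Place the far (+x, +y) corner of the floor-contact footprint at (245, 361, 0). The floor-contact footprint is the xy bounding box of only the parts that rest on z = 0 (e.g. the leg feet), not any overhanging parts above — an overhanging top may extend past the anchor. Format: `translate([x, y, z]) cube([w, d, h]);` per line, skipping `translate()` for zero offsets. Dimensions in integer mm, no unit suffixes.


translate([144, 253, 0]) cube([101, 108, 2249]);


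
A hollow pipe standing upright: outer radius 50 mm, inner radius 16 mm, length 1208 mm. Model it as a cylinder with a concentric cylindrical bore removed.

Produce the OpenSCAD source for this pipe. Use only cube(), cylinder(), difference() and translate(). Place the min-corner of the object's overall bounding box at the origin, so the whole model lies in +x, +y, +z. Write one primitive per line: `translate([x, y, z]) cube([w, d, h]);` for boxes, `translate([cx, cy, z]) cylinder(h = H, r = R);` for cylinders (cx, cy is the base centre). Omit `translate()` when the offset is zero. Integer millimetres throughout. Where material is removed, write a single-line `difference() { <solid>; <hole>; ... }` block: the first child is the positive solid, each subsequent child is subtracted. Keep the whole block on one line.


difference() { translate([50, 50, 0]) cylinder(h = 1208, r = 50); translate([50, 50, 0]) cylinder(h = 1208, r = 16); }


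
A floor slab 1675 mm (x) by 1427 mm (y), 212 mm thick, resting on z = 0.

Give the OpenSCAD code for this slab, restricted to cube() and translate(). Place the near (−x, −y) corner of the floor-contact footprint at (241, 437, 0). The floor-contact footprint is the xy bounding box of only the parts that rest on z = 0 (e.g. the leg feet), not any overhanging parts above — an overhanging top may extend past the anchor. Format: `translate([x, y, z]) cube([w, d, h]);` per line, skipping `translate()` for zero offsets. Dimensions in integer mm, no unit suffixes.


translate([241, 437, 0]) cube([1675, 1427, 212]);


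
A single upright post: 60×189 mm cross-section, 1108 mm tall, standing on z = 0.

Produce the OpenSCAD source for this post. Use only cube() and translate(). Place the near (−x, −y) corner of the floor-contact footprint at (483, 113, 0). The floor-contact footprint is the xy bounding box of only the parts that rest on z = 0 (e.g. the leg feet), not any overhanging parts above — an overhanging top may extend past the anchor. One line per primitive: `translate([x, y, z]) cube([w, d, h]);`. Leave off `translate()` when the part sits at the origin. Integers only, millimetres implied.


translate([483, 113, 0]) cube([60, 189, 1108]);


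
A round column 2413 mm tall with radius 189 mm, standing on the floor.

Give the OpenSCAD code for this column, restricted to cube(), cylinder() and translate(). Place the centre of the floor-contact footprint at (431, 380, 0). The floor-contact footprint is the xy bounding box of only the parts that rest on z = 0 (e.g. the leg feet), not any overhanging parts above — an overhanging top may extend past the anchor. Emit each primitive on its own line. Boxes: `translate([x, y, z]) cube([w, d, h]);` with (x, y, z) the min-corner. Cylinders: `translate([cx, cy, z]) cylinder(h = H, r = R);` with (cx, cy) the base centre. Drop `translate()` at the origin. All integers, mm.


translate([431, 380, 0]) cylinder(h = 2413, r = 189);


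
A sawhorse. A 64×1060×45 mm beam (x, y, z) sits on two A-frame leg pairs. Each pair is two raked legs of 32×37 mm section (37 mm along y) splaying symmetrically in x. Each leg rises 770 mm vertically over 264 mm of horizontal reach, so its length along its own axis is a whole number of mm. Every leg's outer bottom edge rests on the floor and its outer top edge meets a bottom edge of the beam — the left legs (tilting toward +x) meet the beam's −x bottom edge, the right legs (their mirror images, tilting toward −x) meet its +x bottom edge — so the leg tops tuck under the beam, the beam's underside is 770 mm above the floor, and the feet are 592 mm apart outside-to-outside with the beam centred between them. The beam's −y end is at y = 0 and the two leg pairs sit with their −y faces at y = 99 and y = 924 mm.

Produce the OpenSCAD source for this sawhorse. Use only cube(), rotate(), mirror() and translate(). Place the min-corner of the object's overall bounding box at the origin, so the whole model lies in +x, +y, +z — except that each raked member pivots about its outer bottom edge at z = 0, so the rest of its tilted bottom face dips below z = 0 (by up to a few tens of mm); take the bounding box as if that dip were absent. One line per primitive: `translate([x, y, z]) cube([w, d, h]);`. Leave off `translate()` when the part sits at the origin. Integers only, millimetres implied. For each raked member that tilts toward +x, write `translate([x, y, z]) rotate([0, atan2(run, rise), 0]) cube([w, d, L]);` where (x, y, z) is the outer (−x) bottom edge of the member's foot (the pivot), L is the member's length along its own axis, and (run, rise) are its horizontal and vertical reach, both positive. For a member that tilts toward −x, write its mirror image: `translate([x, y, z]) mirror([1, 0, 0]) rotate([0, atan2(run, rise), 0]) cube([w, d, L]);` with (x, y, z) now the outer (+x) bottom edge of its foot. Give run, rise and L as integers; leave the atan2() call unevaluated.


translate([264, 0, 770]) cube([64, 1060, 45]);
translate([0, 99, 0]) rotate([0, atan2(264, 770), 0]) cube([32, 37, 814]);
translate([592, 99, 0]) mirror([1, 0, 0]) rotate([0, atan2(264, 770), 0]) cube([32, 37, 814]);
translate([0, 924, 0]) rotate([0, atan2(264, 770), 0]) cube([32, 37, 814]);
translate([592, 924, 0]) mirror([1, 0, 0]) rotate([0, atan2(264, 770), 0]) cube([32, 37, 814]);


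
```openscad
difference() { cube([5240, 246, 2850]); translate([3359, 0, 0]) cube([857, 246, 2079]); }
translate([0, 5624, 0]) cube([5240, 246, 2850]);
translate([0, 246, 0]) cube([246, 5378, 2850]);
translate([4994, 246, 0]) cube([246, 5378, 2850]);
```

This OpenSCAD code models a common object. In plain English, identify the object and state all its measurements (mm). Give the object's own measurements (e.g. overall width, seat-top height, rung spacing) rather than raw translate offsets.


A single room: four walls, each 2850 mm tall and 246 mm thick, enclosing an outside footprint 5240×5870 mm (x × y), no floor or roof. The front and back walls (−y and +y sides) run the full x-width; the side walls fit between their inner faces. A door opening 857 mm wide and 2079 mm tall is cut through the front wall from the floor up, its −x edge 3359 mm from the wall's −x end.


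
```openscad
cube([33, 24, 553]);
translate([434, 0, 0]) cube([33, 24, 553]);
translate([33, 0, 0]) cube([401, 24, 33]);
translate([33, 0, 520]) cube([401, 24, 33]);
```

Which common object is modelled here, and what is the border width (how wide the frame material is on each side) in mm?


A picture frame. The border width is 33 mm.

Four thin pieces enclosing a rectangular opening — a picture frame. The two full-height stiles are 553 mm tall; the top rail sits at z = 520 and is 33 mm tall, so the border above the opening is 553 − 520 = 33 mm, matching the stile x-width.


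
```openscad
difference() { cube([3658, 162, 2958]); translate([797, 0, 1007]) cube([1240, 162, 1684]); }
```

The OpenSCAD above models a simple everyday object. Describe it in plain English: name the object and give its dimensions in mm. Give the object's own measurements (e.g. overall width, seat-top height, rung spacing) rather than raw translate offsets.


A wall 3658 mm long (x), 162 mm thick (y), 2958 mm tall, with a rectangular window opening cut through it. The opening is 1240 mm wide and 1684 mm tall; its sill is at z = 1007 mm and its near (−x) edge is 797 mm from the wall's −x end. The opening passes through the full wall thickness.


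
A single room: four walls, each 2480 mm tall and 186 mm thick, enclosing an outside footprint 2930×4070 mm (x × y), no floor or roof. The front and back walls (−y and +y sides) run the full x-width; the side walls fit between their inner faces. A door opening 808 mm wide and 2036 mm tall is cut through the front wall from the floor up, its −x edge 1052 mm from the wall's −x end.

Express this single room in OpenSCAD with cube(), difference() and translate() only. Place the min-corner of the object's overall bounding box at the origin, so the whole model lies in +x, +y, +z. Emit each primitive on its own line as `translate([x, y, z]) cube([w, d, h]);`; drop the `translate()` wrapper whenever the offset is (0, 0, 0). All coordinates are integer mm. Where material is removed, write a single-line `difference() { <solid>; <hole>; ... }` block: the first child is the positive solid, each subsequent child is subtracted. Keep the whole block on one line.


difference() { cube([2930, 186, 2480]); translate([1052, 0, 0]) cube([808, 186, 2036]); }
translate([0, 3884, 0]) cube([2930, 186, 2480]);
translate([0, 186, 0]) cube([186, 3698, 2480]);
translate([2744, 186, 0]) cube([186, 3698, 2480]);


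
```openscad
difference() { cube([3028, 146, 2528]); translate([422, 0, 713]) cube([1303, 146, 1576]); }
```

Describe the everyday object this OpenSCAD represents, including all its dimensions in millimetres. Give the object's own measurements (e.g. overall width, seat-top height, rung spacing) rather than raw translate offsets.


A wall 3028 mm long (x), 146 mm thick (y), 2528 mm tall, with a rectangular window opening cut through it. The opening is 1303 mm wide and 1576 mm tall; its sill is at z = 713 mm and its near (−x) edge is 422 mm from the wall's −x end. The opening passes through the full wall thickness.


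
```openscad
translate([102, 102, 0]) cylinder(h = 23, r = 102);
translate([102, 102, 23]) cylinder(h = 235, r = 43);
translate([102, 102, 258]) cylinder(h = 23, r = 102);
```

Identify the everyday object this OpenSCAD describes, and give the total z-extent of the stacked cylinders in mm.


A spool. The overall height is 281 mm.

Three coaxial cylinders, large–small–large — a spool. Two 23 mm flanges and a 235 mm core give 23 + 235 + 23 = 281 mm.


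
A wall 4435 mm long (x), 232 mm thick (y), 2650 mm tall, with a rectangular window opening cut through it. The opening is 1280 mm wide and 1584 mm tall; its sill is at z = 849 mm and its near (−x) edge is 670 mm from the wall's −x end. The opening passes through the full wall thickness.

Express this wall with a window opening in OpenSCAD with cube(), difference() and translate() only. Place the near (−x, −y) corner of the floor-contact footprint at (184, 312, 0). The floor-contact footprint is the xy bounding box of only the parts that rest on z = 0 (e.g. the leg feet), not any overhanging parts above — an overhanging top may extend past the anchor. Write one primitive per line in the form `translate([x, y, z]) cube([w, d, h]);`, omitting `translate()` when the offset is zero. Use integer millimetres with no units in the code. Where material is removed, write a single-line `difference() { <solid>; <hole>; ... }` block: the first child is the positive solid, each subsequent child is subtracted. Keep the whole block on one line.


difference() { translate([184, 312, 0]) cube([4435, 232, 2650]); translate([854, 312, 849]) cube([1280, 232, 1584]); }


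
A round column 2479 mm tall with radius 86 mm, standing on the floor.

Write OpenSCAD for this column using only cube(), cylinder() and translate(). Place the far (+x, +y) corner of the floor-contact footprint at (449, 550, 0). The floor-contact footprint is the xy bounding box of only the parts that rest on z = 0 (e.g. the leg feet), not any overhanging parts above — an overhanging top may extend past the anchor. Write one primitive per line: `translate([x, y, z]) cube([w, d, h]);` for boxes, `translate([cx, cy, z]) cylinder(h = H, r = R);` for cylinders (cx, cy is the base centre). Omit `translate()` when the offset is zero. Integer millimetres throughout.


translate([363, 464, 0]) cylinder(h = 2479, r = 86);


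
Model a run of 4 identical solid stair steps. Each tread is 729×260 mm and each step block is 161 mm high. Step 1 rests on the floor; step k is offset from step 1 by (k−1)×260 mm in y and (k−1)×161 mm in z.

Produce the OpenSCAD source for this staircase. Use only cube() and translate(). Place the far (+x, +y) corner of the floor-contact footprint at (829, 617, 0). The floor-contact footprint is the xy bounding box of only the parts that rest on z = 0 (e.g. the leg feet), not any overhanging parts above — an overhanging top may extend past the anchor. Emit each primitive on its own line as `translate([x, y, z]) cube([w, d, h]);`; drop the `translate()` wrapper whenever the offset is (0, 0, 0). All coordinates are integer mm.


translate([100, 357, 0]) cube([729, 260, 161]);
translate([100, 617, 161]) cube([729, 260, 161]);
translate([100, 877, 322]) cube([729, 260, 161]);
translate([100, 1137, 483]) cube([729, 260, 161]);


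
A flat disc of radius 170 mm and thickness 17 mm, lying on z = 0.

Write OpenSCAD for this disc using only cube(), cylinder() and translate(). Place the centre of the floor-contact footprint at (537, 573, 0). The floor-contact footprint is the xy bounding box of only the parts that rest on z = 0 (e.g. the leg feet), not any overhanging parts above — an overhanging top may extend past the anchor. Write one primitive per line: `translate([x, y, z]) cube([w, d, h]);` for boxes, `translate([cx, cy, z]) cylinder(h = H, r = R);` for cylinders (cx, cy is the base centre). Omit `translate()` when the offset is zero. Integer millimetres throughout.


translate([537, 573, 0]) cylinder(h = 17, r = 170);


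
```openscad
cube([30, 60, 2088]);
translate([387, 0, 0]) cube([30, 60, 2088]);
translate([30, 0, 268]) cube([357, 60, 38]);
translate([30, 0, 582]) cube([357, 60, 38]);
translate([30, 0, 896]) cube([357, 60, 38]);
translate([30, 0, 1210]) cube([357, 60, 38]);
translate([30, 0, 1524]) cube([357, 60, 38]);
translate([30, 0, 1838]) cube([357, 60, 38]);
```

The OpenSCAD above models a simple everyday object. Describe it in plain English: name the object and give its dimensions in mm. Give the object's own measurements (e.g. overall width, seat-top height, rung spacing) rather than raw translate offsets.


A straight ladder. Two 30×60 mm vertical rails, 2088 mm tall, stand 417 mm apart (outside-to-outside) with their front faces coplanar on the −y side. 6 rungs, each 60 mm deep and 38 mm tall, span between the inner faces of the rails, front faces flush with the rails. The lowest rung's underside is at z = 268 mm and rungs are spaced 314 mm apart (underside to underside).


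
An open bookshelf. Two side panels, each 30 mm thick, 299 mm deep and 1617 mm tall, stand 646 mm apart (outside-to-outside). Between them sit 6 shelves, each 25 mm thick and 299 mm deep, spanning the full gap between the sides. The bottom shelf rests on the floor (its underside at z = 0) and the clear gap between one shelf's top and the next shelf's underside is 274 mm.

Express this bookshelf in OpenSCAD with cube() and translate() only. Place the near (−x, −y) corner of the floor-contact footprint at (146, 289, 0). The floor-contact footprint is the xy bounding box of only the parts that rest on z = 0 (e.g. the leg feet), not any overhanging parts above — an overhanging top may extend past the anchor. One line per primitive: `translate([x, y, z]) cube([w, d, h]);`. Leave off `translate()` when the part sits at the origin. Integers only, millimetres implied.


translate([146, 289, 0]) cube([30, 299, 1617]);
translate([762, 289, 0]) cube([30, 299, 1617]);
translate([176, 289, 0]) cube([586, 299, 25]);
translate([176, 289, 299]) cube([586, 299, 25]);
translate([176, 289, 598]) cube([586, 299, 25]);
translate([176, 289, 897]) cube([586, 299, 25]);
translate([176, 289, 1196]) cube([586, 299, 25]);
translate([176, 289, 1495]) cube([586, 299, 25]);


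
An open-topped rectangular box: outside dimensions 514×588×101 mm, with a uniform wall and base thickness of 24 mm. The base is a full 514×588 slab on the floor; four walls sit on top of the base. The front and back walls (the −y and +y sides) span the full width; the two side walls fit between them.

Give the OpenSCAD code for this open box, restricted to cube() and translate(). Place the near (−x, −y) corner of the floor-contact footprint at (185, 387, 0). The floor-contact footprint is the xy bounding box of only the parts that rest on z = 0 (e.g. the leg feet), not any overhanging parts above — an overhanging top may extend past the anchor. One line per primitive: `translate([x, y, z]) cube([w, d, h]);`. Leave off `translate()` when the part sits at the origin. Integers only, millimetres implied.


translate([185, 387, 0]) cube([514, 588, 24]);
translate([185, 387, 24]) cube([514, 24, 77]);
translate([185, 951, 24]) cube([514, 24, 77]);
translate([185, 411, 24]) cube([24, 540, 77]);
translate([675, 411, 24]) cube([24, 540, 77]);


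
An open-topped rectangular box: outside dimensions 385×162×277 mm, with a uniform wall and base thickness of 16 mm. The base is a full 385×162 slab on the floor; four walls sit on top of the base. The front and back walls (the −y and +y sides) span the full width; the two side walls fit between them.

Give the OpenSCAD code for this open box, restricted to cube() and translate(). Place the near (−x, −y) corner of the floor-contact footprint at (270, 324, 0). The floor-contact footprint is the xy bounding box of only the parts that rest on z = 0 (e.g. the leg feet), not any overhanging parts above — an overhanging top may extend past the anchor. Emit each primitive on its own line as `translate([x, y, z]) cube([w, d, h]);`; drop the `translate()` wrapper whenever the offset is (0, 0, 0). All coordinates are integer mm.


translate([270, 324, 0]) cube([385, 162, 16]);
translate([270, 324, 16]) cube([385, 16, 261]);
translate([270, 470, 16]) cube([385, 16, 261]);
translate([270, 340, 16]) cube([16, 130, 261]);
translate([639, 340, 16]) cube([16, 130, 261]);


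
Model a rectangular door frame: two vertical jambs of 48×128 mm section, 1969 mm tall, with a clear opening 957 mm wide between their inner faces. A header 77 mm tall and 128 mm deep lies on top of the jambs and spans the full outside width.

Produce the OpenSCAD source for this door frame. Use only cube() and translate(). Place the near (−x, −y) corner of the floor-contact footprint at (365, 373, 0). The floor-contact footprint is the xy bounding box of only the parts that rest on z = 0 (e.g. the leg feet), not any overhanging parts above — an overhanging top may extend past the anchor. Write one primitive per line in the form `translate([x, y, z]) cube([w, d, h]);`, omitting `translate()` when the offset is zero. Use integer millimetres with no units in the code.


translate([365, 373, 0]) cube([48, 128, 1969]);
translate([1370, 373, 0]) cube([48, 128, 1969]);
translate([365, 373, 1969]) cube([1053, 128, 77]);


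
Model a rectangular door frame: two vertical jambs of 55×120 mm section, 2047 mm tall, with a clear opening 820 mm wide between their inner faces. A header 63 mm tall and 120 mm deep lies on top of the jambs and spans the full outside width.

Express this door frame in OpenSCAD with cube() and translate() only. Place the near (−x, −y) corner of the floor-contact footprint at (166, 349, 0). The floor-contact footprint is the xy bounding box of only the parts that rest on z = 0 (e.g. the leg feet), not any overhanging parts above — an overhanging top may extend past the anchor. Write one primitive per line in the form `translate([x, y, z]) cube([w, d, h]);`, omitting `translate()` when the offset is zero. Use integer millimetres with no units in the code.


translate([166, 349, 0]) cube([55, 120, 2047]);
translate([1041, 349, 0]) cube([55, 120, 2047]);
translate([166, 349, 2047]) cube([930, 120, 63]);


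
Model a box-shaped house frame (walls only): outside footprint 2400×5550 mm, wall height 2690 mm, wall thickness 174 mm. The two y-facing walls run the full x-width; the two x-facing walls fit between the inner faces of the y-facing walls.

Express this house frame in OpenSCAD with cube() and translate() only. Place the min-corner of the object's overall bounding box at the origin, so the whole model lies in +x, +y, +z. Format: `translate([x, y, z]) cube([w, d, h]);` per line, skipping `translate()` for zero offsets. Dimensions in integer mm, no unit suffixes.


cube([2400, 174, 2690]);
translate([0, 5376, 0]) cube([2400, 174, 2690]);
translate([0, 174, 0]) cube([174, 5202, 2690]);
translate([2226, 174, 0]) cube([174, 5202, 2690]);


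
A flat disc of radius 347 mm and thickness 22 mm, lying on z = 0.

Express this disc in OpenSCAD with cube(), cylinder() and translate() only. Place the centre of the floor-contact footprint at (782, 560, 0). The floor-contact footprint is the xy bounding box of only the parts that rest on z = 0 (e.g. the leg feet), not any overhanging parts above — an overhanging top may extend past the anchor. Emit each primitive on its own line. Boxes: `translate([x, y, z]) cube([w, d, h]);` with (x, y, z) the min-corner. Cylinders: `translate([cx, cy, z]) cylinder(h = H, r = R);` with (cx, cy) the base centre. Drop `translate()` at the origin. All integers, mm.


translate([782, 560, 0]) cylinder(h = 22, r = 347);


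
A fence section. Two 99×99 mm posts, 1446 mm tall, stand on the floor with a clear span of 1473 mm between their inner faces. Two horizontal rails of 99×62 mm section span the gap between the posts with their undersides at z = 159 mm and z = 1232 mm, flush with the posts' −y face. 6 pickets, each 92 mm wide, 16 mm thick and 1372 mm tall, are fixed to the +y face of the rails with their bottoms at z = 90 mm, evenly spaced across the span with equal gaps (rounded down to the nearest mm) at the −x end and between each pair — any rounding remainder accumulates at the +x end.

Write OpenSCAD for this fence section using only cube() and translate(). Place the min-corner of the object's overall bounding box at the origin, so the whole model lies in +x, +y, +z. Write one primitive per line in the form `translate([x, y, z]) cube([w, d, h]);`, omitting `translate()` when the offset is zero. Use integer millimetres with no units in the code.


cube([99, 99, 1446]);
translate([1572, 0, 0]) cube([99, 99, 1446]);
translate([99, 0, 159]) cube([1473, 99, 62]);
translate([99, 0, 1232]) cube([1473, 99, 62]);
translate([230, 99, 90]) cube([92, 16, 1372]);
translate([453, 99, 90]) cube([92, 16, 1372]);
translate([676, 99, 90]) cube([92, 16, 1372]);
translate([899, 99, 90]) cube([92, 16, 1372]);
translate([1122, 99, 90]) cube([92, 16, 1372]);
translate([1345, 99, 90]) cube([92, 16, 1372]);


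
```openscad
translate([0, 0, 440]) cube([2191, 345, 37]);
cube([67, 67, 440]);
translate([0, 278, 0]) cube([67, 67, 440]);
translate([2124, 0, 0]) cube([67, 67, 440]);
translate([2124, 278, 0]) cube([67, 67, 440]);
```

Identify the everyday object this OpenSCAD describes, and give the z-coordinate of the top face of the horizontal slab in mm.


A bench. The seat-top height is 477 mm.

A long slab on four corner posts — a bench. The slab sits at z = 440 with thickness 37, so the top is 440 + 37 = 477 mm.


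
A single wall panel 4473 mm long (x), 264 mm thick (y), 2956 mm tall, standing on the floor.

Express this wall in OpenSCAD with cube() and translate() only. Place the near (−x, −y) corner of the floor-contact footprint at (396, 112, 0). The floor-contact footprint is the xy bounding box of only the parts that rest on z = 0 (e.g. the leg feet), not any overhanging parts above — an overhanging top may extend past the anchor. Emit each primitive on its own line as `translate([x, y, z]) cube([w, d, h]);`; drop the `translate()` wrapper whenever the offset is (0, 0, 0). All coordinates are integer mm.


translate([396, 112, 0]) cube([4473, 264, 2956]);


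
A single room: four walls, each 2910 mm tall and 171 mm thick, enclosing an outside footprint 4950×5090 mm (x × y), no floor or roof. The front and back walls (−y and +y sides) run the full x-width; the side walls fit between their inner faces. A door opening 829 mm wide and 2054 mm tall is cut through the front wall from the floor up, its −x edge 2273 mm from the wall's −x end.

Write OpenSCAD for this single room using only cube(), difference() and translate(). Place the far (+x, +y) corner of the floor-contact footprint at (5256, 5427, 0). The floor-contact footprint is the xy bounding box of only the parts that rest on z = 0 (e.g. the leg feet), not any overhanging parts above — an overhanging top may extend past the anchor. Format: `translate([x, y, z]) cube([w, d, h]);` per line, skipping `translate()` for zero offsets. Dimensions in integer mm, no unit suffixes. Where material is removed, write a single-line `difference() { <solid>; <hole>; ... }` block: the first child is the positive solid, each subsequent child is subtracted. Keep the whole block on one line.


difference() { translate([306, 337, 0]) cube([4950, 171, 2910]); translate([2579, 337, 0]) cube([829, 171, 2054]); }
translate([306, 5256, 0]) cube([4950, 171, 2910]);
translate([306, 508, 0]) cube([171, 4748, 2910]);
translate([5085, 508, 0]) cube([171, 4748, 2910]);


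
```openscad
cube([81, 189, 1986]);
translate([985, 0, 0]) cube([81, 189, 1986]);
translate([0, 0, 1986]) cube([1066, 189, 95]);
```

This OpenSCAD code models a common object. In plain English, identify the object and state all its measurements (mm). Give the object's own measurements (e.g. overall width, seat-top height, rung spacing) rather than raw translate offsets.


A door frame. The clear opening is 904 mm wide and 1986 mm high. Two 81 mm wide jambs, 189 mm deep, stand either side of the opening from the floor to the top of the opening. A 95 mm thick head sits across the top of both jambs, spanning the full outside width of the frame.


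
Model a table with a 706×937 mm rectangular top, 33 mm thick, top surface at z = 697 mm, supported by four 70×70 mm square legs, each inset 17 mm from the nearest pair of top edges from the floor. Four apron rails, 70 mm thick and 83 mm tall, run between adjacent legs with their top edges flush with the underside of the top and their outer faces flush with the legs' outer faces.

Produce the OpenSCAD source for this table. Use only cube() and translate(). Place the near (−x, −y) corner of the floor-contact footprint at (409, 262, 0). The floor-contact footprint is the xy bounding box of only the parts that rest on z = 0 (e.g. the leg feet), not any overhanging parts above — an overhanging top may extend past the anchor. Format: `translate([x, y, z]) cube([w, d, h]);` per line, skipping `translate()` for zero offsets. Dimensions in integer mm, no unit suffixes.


translate([392, 245, 664]) cube([706, 937, 33]);
translate([409, 262, 0]) cube([70, 70, 664]);
translate([1011, 262, 0]) cube([70, 70, 664]);
translate([409, 1095, 0]) cube([70, 70, 664]);
translate([1011, 1095, 0]) cube([70, 70, 664]);
translate([479, 262, 581]) cube([532, 70, 83]);
translate([479, 1095, 581]) cube([532, 70, 83]);
translate([409, 332, 581]) cube([70, 763, 83]);
translate([1011, 332, 581]) cube([70, 763, 83]);


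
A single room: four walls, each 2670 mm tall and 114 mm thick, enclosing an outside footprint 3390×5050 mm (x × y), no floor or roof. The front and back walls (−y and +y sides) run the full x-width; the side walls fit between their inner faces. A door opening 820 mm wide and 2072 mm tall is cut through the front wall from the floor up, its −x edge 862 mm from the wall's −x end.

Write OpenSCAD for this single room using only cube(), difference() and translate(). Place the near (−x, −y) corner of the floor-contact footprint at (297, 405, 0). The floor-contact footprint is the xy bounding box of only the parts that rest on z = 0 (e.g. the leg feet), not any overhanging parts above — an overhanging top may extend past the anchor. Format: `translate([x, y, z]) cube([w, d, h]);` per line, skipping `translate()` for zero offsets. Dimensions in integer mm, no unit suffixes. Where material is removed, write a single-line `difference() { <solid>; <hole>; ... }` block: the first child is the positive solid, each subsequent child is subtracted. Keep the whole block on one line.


difference() { translate([297, 405, 0]) cube([3390, 114, 2670]); translate([1159, 405, 0]) cube([820, 114, 2072]); }
translate([297, 5341, 0]) cube([3390, 114, 2670]);
translate([297, 519, 0]) cube([114, 4822, 2670]);
translate([3573, 519, 0]) cube([114, 4822, 2670]);


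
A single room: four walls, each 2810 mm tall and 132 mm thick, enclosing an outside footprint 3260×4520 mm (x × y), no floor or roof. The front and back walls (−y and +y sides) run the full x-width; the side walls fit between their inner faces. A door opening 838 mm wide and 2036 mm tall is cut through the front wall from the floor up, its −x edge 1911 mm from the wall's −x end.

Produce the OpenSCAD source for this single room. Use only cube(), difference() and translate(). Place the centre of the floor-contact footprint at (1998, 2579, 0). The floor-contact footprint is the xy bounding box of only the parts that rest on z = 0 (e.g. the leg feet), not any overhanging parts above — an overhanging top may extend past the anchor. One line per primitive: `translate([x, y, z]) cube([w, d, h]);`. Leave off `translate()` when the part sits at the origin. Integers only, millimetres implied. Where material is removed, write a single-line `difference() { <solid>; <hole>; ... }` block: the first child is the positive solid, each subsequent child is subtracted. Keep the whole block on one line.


difference() { translate([368, 319, 0]) cube([3260, 132, 2810]); translate([2279, 319, 0]) cube([838, 132, 2036]); }
translate([368, 4707, 0]) cube([3260, 132, 2810]);
translate([368, 451, 0]) cube([132, 4256, 2810]);
translate([3496, 451, 0]) cube([132, 4256, 2810]);


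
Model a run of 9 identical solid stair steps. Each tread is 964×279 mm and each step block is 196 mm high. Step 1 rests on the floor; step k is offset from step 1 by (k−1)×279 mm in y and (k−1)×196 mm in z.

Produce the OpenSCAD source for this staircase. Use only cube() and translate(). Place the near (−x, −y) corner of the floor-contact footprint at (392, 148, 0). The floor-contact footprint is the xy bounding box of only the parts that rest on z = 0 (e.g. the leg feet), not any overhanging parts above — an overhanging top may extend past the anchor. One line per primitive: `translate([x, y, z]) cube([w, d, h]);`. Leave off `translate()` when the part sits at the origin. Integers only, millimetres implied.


translate([392, 148, 0]) cube([964, 279, 196]);
translate([392, 427, 196]) cube([964, 279, 196]);
translate([392, 706, 392]) cube([964, 279, 196]);
translate([392, 985, 588]) cube([964, 279, 196]);
translate([392, 1264, 784]) cube([964, 279, 196]);
translate([392, 1543, 980]) cube([964, 279, 196]);
translate([392, 1822, 1176]) cube([964, 279, 196]);
translate([392, 2101, 1372]) cube([964, 279, 196]);
translate([392, 2380, 1568]) cube([964, 279, 196]);


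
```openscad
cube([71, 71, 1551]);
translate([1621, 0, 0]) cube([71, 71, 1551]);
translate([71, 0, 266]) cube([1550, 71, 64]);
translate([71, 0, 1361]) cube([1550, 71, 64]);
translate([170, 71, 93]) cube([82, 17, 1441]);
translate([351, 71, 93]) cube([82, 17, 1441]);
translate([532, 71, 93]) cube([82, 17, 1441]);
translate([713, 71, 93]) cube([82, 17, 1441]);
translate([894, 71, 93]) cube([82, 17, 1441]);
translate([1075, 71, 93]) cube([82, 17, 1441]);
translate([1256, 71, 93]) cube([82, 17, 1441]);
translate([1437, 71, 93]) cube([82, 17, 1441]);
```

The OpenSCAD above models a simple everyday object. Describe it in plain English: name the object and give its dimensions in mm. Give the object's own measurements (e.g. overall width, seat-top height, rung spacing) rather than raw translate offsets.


A fence section. Two 71×71 mm posts, 1551 mm tall, stand on the floor with a clear span of 1550 mm between their inner faces. Two horizontal rails of 71×64 mm section span the gap between the posts with their undersides at z = 266 mm and z = 1361 mm, flush with the posts' −y face. 8 pickets, each 82 mm wide, 17 mm thick and 1441 mm tall, are fixed to the +y face of the rails with their bottoms at z = 93 mm, spaced across the span with a 99 mm gap after the −x post and between neighbouring pickets, with 102 mm left before the +x post.


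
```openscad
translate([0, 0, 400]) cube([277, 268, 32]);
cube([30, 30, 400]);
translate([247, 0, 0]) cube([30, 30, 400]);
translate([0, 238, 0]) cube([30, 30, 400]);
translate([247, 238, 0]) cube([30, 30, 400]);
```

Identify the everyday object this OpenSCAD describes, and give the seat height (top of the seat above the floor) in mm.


A stool. The seat height is 432 mm.

A 277×268×32 slab at z = 400 on four corner posts — a stool. The seat top is 400 + 32 = 432 mm.


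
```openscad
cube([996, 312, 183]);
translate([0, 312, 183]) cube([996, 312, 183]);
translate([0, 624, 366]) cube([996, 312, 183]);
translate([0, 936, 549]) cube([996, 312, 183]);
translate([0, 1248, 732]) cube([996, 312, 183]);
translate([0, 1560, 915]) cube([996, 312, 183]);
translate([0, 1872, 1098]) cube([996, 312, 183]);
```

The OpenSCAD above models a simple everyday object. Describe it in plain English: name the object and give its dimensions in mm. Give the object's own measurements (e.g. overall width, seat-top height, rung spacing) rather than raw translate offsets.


A straight staircase of 7 solid steps. Each step is 996 mm wide (x), 312 mm deep (y, the going) and 183 mm tall (the rise). The first step rests on the floor; each subsequent step sits one going further in +y and one rise higher in +z, directly behind and above the previous step with no overlap.


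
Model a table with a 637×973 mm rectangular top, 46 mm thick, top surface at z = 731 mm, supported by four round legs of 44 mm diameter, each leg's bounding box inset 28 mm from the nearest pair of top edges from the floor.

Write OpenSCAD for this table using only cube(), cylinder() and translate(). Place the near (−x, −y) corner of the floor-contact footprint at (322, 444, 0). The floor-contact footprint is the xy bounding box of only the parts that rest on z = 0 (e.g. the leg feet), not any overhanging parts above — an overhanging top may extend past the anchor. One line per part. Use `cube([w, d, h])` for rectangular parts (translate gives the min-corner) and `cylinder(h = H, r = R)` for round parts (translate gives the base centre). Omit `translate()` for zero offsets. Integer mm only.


// leg_h = 731 - 46 = 685
translate([294, 416, 685]) cube([637, 973, 46]);
translate([344, 466, 0]) cylinder(h = 685, r = 22);
translate([881, 466, 0]) cylinder(h = 685, r = 22);
translate([344, 1339, 0]) cylinder(h = 685, r = 22);
translate([881, 1339, 0]) cylinder(h = 685, r = 22);


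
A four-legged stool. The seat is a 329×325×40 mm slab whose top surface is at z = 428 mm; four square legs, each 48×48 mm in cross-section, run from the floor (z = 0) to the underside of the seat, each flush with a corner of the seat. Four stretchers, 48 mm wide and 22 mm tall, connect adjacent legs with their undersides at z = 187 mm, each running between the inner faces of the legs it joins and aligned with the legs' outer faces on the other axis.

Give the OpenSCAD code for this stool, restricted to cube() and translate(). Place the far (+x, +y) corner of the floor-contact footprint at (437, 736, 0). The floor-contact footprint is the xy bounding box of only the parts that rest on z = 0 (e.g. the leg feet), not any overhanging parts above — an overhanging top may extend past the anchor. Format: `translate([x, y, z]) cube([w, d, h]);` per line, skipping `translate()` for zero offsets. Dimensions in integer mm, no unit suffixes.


// leg_h = 428 - 40 = 388
// stretcher span = 329 - 2*48 = 233
translate([108, 411, 388]) cube([329, 325, 40]);
translate([108, 411, 0]) cube([48, 48, 388]);
translate([389, 411, 0]) cube([48, 48, 388]);
translate([108, 688, 0]) cube([48, 48, 388]);
translate([389, 688, 0]) cube([48, 48, 388]);
translate([156, 411, 187]) cube([233, 48, 22]);
translate([156, 688, 187]) cube([233, 48, 22]);
translate([108, 459, 187]) cube([48, 229, 22]);
translate([389, 459, 187]) cube([48, 229, 22]);
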